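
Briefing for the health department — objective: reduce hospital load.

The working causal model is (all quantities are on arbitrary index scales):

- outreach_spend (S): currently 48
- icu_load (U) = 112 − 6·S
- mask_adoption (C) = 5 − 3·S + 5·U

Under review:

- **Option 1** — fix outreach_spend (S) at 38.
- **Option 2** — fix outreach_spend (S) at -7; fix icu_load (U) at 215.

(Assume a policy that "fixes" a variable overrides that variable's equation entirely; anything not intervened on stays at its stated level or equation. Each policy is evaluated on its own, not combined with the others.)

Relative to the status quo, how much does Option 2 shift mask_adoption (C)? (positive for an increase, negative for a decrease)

Baseline:
  S = 48
  U = 112 − 6·48 = -176
  C = 5 − 3·48 + 5·(-176) = -1019
Option 2 (S := -7, U := 215):
  S = -7
  U = 215
  C = 5 − 3·(-7) + 5·215 = 1101
Change in C: 1101 − (-1019) = 2120

2120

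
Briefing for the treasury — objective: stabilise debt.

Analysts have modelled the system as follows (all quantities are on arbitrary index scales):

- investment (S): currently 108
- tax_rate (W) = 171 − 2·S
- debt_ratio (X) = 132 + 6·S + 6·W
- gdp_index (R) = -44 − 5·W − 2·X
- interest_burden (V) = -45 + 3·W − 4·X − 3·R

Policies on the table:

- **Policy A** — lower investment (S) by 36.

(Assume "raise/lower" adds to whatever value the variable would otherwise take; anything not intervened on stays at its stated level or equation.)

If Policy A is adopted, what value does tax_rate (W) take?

Policy A (S − 36):
  S = 108 − 36 = 72
  W = 171 − 2·72 = 27

27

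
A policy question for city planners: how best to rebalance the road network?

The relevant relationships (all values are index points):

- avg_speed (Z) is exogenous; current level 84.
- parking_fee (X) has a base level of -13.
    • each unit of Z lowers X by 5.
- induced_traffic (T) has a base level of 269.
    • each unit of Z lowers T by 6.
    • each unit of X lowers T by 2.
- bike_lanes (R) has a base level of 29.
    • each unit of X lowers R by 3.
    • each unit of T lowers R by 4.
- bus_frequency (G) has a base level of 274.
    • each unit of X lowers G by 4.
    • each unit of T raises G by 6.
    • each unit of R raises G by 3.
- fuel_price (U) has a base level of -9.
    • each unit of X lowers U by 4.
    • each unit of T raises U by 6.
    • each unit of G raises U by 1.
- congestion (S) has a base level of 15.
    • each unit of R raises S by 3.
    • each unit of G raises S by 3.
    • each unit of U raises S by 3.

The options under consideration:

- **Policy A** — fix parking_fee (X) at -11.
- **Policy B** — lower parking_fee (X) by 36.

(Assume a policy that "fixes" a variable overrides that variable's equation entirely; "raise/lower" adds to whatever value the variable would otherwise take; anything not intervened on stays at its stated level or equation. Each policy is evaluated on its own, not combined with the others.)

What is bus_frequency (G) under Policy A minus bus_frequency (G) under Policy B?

Policy A (X := -11):
  Z = 84
  X = -11
  T = 269 − 6·84 − 2·(-11) = -213
  R = 29 − 3·(-11) − 4·(-213) = 914
  G = 274 − 4·(-11) + 6·(-213) + 3·914 = 1782
Policy B (X − 36):
  Z = 84
  X = -13 − 5·84 (−36 from intervention) = -469
  T = 269 − 6·84 − 2·(-469) = 703
  R = 29 − 3·(-469) − 4·703 = -1376
  G = 274 − 4·(-469) + 6·703 + 3·(-1376) = 2240
G: 1782 − 2240 = -458

-458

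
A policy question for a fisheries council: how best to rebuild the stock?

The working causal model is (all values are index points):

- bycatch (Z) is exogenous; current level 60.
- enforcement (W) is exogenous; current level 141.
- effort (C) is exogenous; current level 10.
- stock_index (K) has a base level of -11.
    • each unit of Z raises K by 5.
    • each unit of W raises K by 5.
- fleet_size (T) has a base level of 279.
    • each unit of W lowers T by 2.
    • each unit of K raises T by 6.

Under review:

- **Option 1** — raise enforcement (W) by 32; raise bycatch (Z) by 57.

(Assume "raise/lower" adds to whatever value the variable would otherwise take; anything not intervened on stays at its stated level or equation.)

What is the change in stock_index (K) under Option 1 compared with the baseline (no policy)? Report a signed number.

Baseline:
  Z = 60
  W = 141
  K = -11 + 5·60 + 5·141 = 994
Option 1 (W + 32, Z + 57):
  Z = 60 + 57 = 117
  W = 141 + 32 = 173
  K = -11 + 5·117 + 5·173 = 1439
Change in K: 1439 − 994 = 445

445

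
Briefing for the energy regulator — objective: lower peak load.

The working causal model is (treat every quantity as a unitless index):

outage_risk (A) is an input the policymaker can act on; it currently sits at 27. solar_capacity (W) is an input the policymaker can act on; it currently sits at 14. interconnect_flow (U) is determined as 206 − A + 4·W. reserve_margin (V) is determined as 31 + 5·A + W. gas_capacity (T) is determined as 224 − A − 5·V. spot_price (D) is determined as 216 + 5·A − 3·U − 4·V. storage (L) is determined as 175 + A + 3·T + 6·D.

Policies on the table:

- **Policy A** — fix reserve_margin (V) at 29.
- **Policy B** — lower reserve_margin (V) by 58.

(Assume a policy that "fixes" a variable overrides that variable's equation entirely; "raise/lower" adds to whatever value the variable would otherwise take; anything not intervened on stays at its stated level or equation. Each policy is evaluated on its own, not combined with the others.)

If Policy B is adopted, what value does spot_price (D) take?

Policy B (V − 58):
  A = 27
  W = 14
  U = 206 − 27 + 4·14 = 235
  V = 31 + 5·27 + 14 (−58 from intervention) = 122
  D = 216 + 5·27 − 3·235 − 4·122 = -842

-842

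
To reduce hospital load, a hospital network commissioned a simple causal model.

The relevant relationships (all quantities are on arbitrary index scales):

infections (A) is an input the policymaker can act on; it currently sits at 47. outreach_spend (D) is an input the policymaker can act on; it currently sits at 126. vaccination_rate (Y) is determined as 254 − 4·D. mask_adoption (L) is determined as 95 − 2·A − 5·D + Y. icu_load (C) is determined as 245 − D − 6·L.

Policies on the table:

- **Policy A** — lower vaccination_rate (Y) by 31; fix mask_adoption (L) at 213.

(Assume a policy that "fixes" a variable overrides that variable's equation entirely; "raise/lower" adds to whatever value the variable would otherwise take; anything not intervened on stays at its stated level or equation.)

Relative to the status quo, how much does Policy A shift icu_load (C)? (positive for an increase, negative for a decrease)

Baseline:
  A = 47
  D = 126
  Y = 254 − 4·126 = -250
  L = 95 − 2·47 − 5·126 + (-250) = -879
  C = 245 − 126 − 6·(-879) = 5393
Policy A (Y − 31, L := 213):
  A = 47
  D = 126
  Y = 254 − 4·126 (−31 from intervention) = -281
  L = 213
  C = 245 − 126 − 6·213 = -1159
Change in C: -1159 − 5393 = -6552

-6552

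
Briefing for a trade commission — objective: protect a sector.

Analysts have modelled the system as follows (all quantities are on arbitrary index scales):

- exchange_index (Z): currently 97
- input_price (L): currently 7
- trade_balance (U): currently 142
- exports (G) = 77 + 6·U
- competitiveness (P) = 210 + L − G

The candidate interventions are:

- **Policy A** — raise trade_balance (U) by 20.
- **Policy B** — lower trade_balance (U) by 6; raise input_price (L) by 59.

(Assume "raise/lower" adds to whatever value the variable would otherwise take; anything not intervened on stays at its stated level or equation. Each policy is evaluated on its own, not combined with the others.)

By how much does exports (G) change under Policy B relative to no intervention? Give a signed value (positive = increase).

-36

Baseline:
  U = 142
  G = 77 + 6·142 = 929
Policy B (U − 6, L + 59):
  U = 142 − 6 = 136
  G = 77 + 6·136 = 893
Change in G: 893 − 929 = -36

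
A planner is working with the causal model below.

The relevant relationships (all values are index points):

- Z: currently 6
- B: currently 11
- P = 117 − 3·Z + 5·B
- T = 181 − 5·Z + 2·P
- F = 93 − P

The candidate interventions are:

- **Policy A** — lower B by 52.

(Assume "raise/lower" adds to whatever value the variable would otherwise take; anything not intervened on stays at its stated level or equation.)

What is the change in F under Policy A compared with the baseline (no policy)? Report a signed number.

Baseline:
  Z = 6
  B = 11
  P = 117 − 3·6 + 5·11 = 154
  F = 93 − 154 = -61
Policy A (B − 52):
  Z = 6
  B = 11 − 52 = -41
  P = 117 − 3·6 + 5·(-41) = -106
  F = 93 − (-106) = 199
Change in F: 199 − (-61) = 260

260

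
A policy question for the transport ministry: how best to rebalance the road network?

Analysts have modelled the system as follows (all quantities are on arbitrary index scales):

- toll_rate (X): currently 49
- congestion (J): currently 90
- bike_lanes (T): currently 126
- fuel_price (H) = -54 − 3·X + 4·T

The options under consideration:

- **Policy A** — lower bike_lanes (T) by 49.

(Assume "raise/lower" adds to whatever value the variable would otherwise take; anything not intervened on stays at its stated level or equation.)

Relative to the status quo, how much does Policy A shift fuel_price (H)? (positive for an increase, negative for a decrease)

Baseline:
  X = 49
  T = 126
  H = -54 − 3·49 + 4·126 = 303
Policy A (T − 49):
  X = 49
  T = 126 − 49 = 77
  H = -54 − 3·49 + 4·77 = 107
Change in H: 107 − 303 = -196

-196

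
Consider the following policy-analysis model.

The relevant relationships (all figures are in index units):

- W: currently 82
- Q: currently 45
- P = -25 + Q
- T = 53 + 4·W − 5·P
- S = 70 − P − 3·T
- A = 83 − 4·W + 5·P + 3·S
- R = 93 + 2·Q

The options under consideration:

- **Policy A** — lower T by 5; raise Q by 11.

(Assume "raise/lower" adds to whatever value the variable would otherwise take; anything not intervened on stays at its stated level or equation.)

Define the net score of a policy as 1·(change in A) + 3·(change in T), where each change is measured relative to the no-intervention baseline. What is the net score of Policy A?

382

Baseline:
  W = 82
  Q = 45
  P = -25 + 45 = 20
  T = 53 + 4·82 − 5·20 = 281
  S = 70 − 20 − 3·281 = -793
  A = 83 − 4·82 + 5·20 + 3·(-793) = -2524
Policy A (T − 5, Q + 11):
  W = 82
  Q = 45 + 11 = 56
  P = -25 + 56 = 31
  T = 53 + 4·82 − 5·31 (−5 from intervention) = 221
  S = 70 − 31 − 3·221 = -624
  A = 83 − 4·82 + 5·31 + 3·(-624) = -1962
ΔA = -1962 − (-2524) = 562; ΔT = 221 − 281 = -60
Score = 1·562 + 3·(-60) = 382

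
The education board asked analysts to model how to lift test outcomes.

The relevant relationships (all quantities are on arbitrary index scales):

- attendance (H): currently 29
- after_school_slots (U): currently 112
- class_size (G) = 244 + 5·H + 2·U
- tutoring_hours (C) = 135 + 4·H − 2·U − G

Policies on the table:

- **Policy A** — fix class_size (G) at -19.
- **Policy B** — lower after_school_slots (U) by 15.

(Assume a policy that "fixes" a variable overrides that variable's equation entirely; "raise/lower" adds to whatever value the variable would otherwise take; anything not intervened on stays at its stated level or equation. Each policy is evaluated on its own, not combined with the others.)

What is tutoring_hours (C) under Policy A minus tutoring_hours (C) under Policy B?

572

Policy A (G := -19):
  H = 29
  U = 112
  G = -19
  C = 135 + 4·29 − 2·112 − (-19) = 46
Policy B (U − 15):
  H = 29
  U = 112 − 15 = 97
  G = 244 + 5·29 + 2·97 = 583
  C = 135 + 4·29 − 2·97 − 583 = -526
C: 46 − (-526) = 572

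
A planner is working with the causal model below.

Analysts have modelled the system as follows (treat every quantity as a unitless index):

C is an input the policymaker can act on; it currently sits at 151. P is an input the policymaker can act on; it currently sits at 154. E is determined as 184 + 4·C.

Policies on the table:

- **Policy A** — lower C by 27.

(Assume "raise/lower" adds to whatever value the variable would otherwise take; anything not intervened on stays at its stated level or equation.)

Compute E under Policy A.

680

Policy A (C − 27):
  C = 151 − 27 = 124
  E = 184 + 4·124 = 680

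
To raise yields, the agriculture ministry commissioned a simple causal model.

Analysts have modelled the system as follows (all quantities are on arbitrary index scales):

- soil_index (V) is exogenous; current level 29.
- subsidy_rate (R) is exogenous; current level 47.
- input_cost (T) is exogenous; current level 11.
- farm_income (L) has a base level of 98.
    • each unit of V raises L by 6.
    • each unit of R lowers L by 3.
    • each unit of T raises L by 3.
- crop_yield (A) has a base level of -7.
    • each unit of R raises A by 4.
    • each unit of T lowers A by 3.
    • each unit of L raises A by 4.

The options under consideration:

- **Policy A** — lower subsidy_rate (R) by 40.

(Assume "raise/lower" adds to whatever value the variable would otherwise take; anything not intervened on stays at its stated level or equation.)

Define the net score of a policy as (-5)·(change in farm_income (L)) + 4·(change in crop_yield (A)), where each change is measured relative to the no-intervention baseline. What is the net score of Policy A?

680

Baseline:
  V = 29
  R = 47
  T = 11
  L = 98 + 6·29 − 3·47 + 3·11 = 164
  A = -7 + 4·47 − 3·11 + 4·164 = 804
Policy A (R − 40):
  V = 29
  R = 47 − 40 = 7
  T = 11
  L = 98 + 6·29 − 3·7 + 3·11 = 284
  A = -7 + 4·7 − 3·11 + 4·284 = 1124
ΔL = 284 − 164 = 120; ΔA = 1124 − 804 = 320
Score = (-5)·120 + 4·320 = 680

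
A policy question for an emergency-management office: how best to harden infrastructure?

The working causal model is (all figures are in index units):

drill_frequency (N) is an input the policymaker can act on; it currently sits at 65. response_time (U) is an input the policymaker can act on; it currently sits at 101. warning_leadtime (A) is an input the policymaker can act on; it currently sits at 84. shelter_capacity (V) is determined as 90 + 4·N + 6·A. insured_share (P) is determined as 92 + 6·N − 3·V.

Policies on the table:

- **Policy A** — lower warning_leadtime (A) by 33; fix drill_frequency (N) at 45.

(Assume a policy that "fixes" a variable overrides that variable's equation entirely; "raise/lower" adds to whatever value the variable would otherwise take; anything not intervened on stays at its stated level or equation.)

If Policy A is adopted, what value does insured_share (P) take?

Policy A (A − 33, N := 45):
  N = 45
  A = 84 − 33 = 51
  V = 90 + 4·45 + 6·51 = 576
  P = 92 + 6·45 − 3·576 = -1366

-1366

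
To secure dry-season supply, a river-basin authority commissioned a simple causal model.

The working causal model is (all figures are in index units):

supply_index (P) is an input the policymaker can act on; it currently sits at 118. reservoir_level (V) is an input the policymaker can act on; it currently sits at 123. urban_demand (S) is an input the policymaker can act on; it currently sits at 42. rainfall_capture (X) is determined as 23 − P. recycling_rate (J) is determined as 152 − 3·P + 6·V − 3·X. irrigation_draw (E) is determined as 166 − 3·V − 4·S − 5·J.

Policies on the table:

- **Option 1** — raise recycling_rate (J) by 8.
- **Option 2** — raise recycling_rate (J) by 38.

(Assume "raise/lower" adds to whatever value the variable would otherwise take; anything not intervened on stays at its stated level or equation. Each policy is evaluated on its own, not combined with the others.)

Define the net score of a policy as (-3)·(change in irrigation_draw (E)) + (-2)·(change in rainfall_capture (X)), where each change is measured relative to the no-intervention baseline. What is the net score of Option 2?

Baseline:
  P = 118
  V = 123
  S = 42
  X = 23 − 118 = -95
  J = 152 − 3·118 + 6·123 − 3·(-95) = 821
  E = 166 − 3·123 − 4·42 − 5·821 = -4476
Option 2 (J + 38):
  P = 118
  V = 123
  S = 42
  X = 23 − 118 = -95
  J = 152 − 3·118 + 6·123 − 3·(-95) (+38 from intervention) = 859
  E = 166 − 3·123 − 4·42 − 5·859 = -4666
ΔE = -4666 − (-4476) = -190; ΔX = -95 − (-95) = 0
Score = (-3)·(-190) + (-2)·0 = 570

570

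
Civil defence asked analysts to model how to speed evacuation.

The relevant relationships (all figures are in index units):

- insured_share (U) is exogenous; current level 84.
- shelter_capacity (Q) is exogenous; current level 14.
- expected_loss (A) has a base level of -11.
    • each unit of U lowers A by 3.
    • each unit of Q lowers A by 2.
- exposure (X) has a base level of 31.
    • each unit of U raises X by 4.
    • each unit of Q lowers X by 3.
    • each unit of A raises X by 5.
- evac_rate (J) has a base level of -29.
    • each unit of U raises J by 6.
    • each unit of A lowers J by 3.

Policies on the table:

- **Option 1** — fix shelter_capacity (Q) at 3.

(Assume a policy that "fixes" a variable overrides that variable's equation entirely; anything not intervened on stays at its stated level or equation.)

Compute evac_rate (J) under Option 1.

Option 1 (Q := 3):
  U = 84
  Q = 3
  A = -11 − 3·84 − 2·3 = -269
  J = -29 + 6·84 − 3·(-269) = 1282

1282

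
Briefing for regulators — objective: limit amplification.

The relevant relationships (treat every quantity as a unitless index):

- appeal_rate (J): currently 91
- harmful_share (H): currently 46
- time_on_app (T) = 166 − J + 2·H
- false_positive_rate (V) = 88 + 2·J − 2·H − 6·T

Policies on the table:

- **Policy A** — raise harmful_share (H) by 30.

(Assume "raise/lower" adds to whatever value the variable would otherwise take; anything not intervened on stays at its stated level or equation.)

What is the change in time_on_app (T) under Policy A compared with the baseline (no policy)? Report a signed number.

Baseline:
  J = 91
  H = 46
  T = 166 − 91 + 2·46 = 167
Policy A (H + 30):
  J = 91
  H = 46 + 30 = 76
  T = 166 − 91 + 2·76 = 227
Change in T: 227 − 167 = 60

60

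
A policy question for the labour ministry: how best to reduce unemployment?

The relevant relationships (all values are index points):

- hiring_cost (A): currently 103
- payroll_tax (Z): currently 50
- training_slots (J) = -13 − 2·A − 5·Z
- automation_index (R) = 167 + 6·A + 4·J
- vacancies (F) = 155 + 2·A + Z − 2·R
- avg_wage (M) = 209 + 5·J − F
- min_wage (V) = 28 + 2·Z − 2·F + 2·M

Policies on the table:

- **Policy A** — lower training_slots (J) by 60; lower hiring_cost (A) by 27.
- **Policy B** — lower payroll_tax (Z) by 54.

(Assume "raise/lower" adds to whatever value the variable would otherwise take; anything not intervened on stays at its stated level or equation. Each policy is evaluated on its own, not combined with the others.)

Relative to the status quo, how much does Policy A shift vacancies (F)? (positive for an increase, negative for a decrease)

Baseline:
  A = 103
  Z = 50
  J = -13 − 2·103 − 5·50 = -469
  R = 167 + 6·103 + 4·(-469) = -1091
  F = 155 + 2·103 + 50 − 2·(-1091) = 2593
Policy A (J − 60, A − 27):
  A = 103 − 27 = 76
  Z = 50
  J = -13 − 2·76 − 5·50 (−60 from intervention) = -475
  R = 167 + 6·76 + 4·(-475) = -1277
  F = 155 + 2·76 + 50 − 2·(-1277) = 2911
Change in F: 2911 − 2593 = 318

318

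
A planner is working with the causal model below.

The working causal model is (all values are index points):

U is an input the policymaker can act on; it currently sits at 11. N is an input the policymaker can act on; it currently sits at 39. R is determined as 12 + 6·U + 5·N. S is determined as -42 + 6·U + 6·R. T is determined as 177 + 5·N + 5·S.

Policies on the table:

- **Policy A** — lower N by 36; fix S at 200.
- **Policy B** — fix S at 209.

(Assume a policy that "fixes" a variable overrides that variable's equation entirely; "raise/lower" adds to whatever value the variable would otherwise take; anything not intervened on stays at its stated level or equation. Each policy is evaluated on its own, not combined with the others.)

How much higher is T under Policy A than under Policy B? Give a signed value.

Policy A (N − 36, S := 200):
  U = 11
  N = 39 − 36 = 3
  R = 12 + 6·11 + 5·3 = 93
  S = 200
  T = 177 + 5·3 + 5·200 = 1192
Policy B (S := 209):
  U = 11
  N = 39
  R = 12 + 6·11 + 5·39 = 273
  S = 209
  T = 177 + 5·39 + 5·209 = 1417
T: 1192 − 1417 = -225

-225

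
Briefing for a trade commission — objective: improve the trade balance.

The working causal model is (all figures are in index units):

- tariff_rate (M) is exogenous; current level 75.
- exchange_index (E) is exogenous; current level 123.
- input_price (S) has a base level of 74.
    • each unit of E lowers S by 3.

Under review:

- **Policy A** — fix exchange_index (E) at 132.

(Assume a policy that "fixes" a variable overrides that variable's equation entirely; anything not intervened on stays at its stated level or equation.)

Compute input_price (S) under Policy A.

Policy A (E := 132):
  E = 132
  S = 74 − 3·132 = -322

-322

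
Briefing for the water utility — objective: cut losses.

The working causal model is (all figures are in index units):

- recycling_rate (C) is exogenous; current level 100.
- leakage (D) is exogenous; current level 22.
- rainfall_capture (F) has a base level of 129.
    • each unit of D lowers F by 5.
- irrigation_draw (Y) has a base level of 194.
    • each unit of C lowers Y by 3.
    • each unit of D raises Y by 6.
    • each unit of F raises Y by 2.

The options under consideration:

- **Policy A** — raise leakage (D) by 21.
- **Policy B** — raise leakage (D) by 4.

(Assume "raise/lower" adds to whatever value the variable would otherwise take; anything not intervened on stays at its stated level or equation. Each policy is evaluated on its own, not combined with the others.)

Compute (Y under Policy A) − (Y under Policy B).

-68

Policy A (D + 21):
  C = 100
  D = 22 + 21 = 43
  F = 129 − 5·43 = -86
  Y = 194 − 3·100 + 6·43 + 2·(-86) = -20
Policy B (D + 4):
  C = 100
  D = 22 + 4 = 26
  F = 129 − 5·26 = -1
  Y = 194 − 3·100 + 6·26 + 2·(-1) = 48
Y: -20 − 48 = -68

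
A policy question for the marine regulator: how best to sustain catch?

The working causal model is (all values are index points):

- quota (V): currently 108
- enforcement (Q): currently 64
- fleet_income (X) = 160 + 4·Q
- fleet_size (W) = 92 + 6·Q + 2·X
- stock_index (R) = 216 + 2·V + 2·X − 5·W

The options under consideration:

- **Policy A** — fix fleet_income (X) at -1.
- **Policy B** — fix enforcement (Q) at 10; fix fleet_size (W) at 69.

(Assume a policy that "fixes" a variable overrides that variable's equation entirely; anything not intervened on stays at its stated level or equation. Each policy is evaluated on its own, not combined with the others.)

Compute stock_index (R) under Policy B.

Policy B (Q := 10, W := 69):
  V = 108
  Q = 10
  X = 160 + 4·10 = 200
  W = 69
  R = 216 + 2·108 + 2·200 − 5·69 = 487

487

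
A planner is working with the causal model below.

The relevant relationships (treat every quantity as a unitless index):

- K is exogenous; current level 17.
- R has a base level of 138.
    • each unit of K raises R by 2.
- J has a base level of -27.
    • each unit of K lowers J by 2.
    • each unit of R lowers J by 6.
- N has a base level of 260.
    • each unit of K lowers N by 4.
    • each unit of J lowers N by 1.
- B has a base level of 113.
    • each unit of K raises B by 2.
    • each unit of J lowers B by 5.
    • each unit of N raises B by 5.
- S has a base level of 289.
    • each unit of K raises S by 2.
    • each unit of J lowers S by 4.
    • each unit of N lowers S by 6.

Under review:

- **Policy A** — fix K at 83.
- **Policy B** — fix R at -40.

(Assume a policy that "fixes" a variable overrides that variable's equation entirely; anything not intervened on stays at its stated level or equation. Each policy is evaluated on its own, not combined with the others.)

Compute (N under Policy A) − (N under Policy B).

1932

Policy A (K := 83):
  K = 83
  R = 138 + 2·83 = 304
  J = -27 − 2·83 − 6·304 = -2017
  N = 260 − 4·83 − (-2017) = 1945
Policy B (R := -40):
  K = 17
  R = -40
  J = -27 − 2·17 − 6·(-40) = 179
  N = 260 − 4·17 − 179 = 13
N: 1945 − 13 = 1932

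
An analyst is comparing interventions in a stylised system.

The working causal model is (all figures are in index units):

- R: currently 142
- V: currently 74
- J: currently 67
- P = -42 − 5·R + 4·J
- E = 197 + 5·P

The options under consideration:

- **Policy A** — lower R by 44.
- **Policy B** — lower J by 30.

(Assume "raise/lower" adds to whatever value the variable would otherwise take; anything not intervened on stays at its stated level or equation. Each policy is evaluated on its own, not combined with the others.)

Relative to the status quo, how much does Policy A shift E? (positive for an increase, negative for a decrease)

1100

Baseline:
  R = 142
  J = 67
  P = -42 − 5·142 + 4·67 = -484
  E = 197 + 5·(-484) = -2223
Policy A (R − 44):
  R = 142 − 44 = 98
  J = 67
  P = -42 − 5·98 + 4·67 = -264
  E = 197 + 5·(-264) = -1123
Change in E: -1123 − (-2223) = 1100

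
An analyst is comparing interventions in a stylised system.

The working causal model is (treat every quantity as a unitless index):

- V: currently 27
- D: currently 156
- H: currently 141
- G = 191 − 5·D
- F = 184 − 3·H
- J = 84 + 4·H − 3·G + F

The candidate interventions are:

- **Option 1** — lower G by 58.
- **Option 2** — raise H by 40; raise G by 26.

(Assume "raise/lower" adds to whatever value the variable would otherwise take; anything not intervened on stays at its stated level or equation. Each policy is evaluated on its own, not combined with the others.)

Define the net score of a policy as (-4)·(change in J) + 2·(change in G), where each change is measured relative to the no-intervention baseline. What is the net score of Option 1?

-812

Baseline:
  D = 156
  H = 141
  G = 191 − 5·156 = -589
  F = 184 − 3·141 = -239
  J = 84 + 4·141 − 3·(-589) + (-239) = 2176
Option 1 (G − 58):
  D = 156
  H = 141
  G = 191 − 5·156 (−58 from intervention) = -647
  F = 184 − 3·141 = -239
  J = 84 + 4·141 − 3·(-647) + (-239) = 2350
ΔJ = 2350 − 2176 = 174; ΔG = -647 − (-589) = -58
Score = (-4)·174 + 2·(-58) = -812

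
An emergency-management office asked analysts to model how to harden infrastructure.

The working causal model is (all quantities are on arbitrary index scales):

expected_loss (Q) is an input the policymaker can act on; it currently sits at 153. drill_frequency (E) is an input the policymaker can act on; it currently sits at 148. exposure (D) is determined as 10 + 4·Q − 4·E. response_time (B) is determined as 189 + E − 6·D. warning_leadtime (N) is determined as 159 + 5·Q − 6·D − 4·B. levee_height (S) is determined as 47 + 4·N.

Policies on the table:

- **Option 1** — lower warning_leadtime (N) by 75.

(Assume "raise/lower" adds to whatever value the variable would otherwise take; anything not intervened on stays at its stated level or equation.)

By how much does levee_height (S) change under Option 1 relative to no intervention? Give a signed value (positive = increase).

-300

Baseline:
  Q = 153
  E = 148
  D = 10 + 4·153 − 4·148 = 30
  B = 189 + 148 − 6·30 = 157
  N = 159 + 5·153 − 6·30 − 4·157 = 116
  S = 47 + 4·116 = 511
Option 1 (N − 75):
  Q = 153
  E = 148
  D = 10 + 4·153 − 4·148 = 30
  B = 189 + 148 − 6·30 = 157
  N = 159 + 5·153 − 6·30 − 4·157 (−75 from intervention) = 41
  S = 47 + 4·41 = 211
Change in S: 211 − 511 = -300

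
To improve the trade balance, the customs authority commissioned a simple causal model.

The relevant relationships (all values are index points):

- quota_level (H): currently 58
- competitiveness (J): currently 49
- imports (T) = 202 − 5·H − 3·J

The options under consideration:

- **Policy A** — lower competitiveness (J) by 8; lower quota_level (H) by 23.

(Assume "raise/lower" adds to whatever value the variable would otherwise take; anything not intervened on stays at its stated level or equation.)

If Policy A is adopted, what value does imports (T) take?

-96

Policy A (J − 8, H − 23):
  H = 58 − 23 = 35
  J = 49 − 8 = 41
  T = 202 − 5·35 − 3·41 = -96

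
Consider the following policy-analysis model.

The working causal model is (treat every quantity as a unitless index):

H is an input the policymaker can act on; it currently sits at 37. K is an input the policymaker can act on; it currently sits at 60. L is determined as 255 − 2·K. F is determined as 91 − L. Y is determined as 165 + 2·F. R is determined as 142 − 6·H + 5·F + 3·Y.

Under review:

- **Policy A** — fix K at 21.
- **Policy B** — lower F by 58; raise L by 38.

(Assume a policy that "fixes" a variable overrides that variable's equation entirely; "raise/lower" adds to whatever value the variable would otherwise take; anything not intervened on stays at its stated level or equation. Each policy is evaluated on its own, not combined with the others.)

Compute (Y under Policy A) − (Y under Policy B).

36

Policy A (K := 21):
  K = 21
  L = 255 − 2·21 = 213
  F = 91 − 213 = -122
  Y = 165 + 2·(-122) = -79
Policy B (F − 58, L + 38):
  K = 60
  L = 255 − 2·60 (+38 from intervention) = 173
  F = 91 − 173 (−58 from intervention) = -140
  Y = 165 + 2·(-140) = -115
Y: -79 − (-115) = 36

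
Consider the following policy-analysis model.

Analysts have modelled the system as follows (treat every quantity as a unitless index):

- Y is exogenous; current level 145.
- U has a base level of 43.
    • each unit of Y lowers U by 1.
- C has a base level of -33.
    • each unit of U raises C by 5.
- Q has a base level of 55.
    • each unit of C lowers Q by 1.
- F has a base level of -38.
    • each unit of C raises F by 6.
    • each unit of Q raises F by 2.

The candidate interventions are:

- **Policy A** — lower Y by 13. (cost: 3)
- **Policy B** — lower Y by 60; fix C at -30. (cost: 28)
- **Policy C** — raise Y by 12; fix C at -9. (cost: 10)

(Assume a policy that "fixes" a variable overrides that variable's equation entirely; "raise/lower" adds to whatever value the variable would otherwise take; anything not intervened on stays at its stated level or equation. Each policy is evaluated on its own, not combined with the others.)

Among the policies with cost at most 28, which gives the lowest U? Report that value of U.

Policy A (Y − 13):
  Y = 145 − 13 = 132
  U = 43 − 132 = -89
Policy B (Y − 60, C := -30):
  Y = 145 − 60 = 85
  U = 43 − 85 = -42
Policy C (Y + 12, C := -9):
  Y = 145 + 12 = 157
  U = 43 − 157 = -114
Comparing — Policy A: U=-89, Policy B: U=-42, Policy C: U=-114. Lowest is -114 (Policy C).

-114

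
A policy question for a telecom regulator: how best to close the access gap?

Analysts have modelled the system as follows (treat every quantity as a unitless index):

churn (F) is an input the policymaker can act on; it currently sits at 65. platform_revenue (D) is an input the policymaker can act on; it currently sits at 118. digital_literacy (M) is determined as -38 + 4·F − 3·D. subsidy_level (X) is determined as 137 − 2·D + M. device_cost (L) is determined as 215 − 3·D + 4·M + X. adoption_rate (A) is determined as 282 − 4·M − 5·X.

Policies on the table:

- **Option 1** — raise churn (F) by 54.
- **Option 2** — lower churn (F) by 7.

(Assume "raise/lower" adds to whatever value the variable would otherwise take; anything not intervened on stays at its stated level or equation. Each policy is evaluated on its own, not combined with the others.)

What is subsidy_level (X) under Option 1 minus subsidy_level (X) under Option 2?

244

Option 1 (F + 54):
  F = 65 + 54 = 119
  D = 118
  M = -38 + 4·119 − 3·118 = 84
  X = 137 − 2·118 + 84 = -15
Option 2 (F − 7):
  F = 65 − 7 = 58
  D = 118
  M = -38 + 4·58 − 3·118 = -160
  X = 137 − 2·118 + (-160) = -259
X: -15 − (-259) = 244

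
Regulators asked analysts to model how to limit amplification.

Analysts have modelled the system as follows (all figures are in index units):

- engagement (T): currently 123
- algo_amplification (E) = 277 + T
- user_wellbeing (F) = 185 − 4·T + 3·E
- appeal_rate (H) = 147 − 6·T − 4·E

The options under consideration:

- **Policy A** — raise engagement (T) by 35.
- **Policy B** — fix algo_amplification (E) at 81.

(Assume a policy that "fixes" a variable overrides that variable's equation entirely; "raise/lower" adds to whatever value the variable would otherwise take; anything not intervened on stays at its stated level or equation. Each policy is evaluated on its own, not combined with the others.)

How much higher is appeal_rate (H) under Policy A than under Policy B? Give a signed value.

Policy A (T + 35):
  T = 123 + 35 = 158
  E = 277 + 158 = 435
  H = 147 − 6·158 − 4·435 = -2541
Policy B (E := 81):
  T = 123
  E = 81
  H = 147 − 6·123 − 4·81 = -915
H: -2541 − (-915) = -1626

-1626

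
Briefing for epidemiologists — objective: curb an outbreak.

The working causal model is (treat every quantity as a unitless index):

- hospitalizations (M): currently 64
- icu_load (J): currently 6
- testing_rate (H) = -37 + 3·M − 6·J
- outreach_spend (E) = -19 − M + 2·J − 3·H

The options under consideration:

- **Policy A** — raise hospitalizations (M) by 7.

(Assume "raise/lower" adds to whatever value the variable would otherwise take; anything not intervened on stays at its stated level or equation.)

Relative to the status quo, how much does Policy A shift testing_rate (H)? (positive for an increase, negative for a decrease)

21

Baseline:
  M = 64
  J = 6
  H = -37 + 3·64 − 6·6 = 119
Policy A (M + 7):
  M = 64 + 7 = 71
  J = 6
  H = -37 + 3·71 − 6·6 = 140
Change in H: 140 − 119 = 21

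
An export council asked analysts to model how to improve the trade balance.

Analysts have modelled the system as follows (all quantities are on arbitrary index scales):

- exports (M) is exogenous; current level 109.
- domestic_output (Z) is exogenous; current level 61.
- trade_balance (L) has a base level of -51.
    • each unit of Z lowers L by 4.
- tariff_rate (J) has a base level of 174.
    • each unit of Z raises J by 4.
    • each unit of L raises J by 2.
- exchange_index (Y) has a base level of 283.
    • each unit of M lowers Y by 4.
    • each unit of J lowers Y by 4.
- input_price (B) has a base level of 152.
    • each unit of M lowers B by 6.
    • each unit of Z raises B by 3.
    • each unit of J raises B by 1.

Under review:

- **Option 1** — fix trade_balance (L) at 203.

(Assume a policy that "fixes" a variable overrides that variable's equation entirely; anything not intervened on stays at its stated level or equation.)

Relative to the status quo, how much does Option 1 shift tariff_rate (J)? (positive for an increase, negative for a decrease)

Baseline:
  Z = 61
  L = -51 − 4·61 = -295
  J = 174 + 4·61 + 2·(-295) = -172
Option 1 (L := 203):
  Z = 61
  L = 203
  J = 174 + 4·61 + 2·203 = 824
Change in J: 824 − (-172) = 996

996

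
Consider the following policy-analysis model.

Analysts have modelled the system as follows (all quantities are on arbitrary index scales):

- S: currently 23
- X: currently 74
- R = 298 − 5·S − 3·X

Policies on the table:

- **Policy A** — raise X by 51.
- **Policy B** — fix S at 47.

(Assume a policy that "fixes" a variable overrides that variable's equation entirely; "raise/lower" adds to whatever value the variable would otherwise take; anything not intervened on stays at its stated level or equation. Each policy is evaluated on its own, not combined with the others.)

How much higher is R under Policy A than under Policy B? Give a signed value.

-33

Policy A (X + 51):
  S = 23
  X = 74 + 51 = 125
  R = 298 − 5·23 − 3·125 = -192
Policy B (S := 47):
  S = 47
  X = 74
  R = 298 − 5·47 − 3·74 = -159
R: -192 − (-159) = -33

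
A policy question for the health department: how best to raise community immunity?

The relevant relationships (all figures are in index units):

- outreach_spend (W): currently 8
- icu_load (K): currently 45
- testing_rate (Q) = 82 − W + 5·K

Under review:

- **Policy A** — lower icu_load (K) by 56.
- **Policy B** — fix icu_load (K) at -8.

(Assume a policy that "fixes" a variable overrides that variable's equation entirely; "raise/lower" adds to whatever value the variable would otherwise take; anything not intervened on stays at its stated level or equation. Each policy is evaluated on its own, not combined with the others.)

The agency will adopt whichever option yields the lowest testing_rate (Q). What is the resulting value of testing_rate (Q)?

Policy A (K − 56):
  W = 8
  K = 45 − 56 = -11
  Q = 82 − 8 + 5·(-11) = 19
Policy B (K := -8):
  W = 8
  K = -8
  Q = 82 − 8 + 5·(-8) = 34
Comparing — Policy A: Q=19, Policy B: Q=34. Lowest is 19 (Policy A).

19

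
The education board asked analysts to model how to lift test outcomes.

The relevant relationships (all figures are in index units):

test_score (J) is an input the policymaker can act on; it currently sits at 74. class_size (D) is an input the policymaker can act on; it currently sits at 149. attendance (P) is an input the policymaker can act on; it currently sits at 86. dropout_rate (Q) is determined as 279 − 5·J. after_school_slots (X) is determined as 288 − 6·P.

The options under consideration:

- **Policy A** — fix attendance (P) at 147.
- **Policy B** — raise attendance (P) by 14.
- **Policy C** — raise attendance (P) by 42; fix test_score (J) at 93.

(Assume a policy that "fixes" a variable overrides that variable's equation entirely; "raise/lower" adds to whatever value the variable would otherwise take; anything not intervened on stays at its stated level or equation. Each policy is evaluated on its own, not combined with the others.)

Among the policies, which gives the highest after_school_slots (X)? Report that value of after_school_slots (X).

-312

Policy A (P := 147):
  P = 147
  X = 288 − 6·147 = -594
Policy B (P + 14):
  P = 86 + 14 = 100
  X = 288 − 6·100 = -312
Policy C (P + 42, J := 93):
  P = 86 + 42 = 128
  X = 288 − 6·128 = -480
Comparing — Policy A: X=-594, Policy B: X=-312, Policy C: X=-480. Highest is -312 (Policy B).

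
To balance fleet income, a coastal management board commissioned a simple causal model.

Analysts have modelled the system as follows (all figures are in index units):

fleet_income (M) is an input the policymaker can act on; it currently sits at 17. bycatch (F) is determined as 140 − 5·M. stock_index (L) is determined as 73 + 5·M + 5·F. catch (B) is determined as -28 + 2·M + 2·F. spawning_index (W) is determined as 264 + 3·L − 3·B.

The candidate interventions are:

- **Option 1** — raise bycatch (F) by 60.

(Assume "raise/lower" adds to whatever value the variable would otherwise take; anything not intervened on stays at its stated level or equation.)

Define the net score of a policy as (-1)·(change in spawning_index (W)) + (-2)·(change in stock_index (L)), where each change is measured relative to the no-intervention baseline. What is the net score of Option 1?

Baseline:
  M = 17
  F = 140 − 5·17 = 55
  L = 73 + 5·17 + 5·55 = 433
  B = -28 + 2·17 + 2·55 = 116
  W = 264 + 3·433 − 3·116 = 1215
Option 1 (F + 60):
  M = 17
  F = 140 − 5·17 (+60 from intervention) = 115
  L = 73 + 5·17 + 5·115 = 733
  B = -28 + 2·17 + 2·115 = 236
  W = 264 + 3·733 − 3·236 = 1755
ΔW = 1755 − 1215 = 540; ΔL = 733 − 433 = 300
Score = (-1)·540 + (-2)·300 = -1140

-1140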